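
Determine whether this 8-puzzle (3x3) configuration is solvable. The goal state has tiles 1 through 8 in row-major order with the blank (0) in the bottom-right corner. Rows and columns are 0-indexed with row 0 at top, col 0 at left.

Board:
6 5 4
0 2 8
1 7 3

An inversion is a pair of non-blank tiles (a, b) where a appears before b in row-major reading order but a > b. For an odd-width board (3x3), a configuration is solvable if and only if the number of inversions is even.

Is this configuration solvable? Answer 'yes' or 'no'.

Inversions (pairs i<j in row-major order where tile[i] > tile[j] > 0): 17
17 is odd, so the puzzle is not solvable.

Answer: no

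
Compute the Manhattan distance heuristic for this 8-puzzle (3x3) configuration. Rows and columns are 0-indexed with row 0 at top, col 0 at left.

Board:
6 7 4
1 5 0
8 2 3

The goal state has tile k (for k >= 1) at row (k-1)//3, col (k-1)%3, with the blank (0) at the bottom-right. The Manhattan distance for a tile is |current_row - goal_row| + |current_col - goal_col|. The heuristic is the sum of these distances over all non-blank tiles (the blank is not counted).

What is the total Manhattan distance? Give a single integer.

Answer: 15

Derivation:
Tile 6: at (0,0), goal (1,2), distance |0-1|+|0-2| = 3
Tile 7: at (0,1), goal (2,0), distance |0-2|+|1-0| = 3
Tile 4: at (0,2), goal (1,0), distance |0-1|+|2-0| = 3
Tile 1: at (1,0), goal (0,0), distance |1-0|+|0-0| = 1
Tile 5: at (1,1), goal (1,1), distance |1-1|+|1-1| = 0
Tile 8: at (2,0), goal (2,1), distance |2-2|+|0-1| = 1
Tile 2: at (2,1), goal (0,1), distance |2-0|+|1-1| = 2
Tile 3: at (2,2), goal (0,2), distance |2-0|+|2-2| = 2
Sum: 3 + 3 + 3 + 1 + 0 + 1 + 2 + 2 = 15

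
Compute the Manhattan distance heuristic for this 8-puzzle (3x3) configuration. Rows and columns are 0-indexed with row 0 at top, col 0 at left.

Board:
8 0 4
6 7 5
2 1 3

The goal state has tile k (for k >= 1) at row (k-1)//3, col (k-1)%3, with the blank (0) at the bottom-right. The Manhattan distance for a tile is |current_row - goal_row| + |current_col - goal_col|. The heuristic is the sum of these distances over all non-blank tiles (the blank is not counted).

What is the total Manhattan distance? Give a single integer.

Answer: 19

Derivation:
Tile 8: at (0,0), goal (2,1), distance |0-2|+|0-1| = 3
Tile 4: at (0,2), goal (1,0), distance |0-1|+|2-0| = 3
Tile 6: at (1,0), goal (1,2), distance |1-1|+|0-2| = 2
Tile 7: at (1,1), goal (2,0), distance |1-2|+|1-0| = 2
Tile 5: at (1,2), goal (1,1), distance |1-1|+|2-1| = 1
Tile 2: at (2,0), goal (0,1), distance |2-0|+|0-1| = 3
Tile 1: at (2,1), goal (0,0), distance |2-0|+|1-0| = 3
Tile 3: at (2,2), goal (0,2), distance |2-0|+|2-2| = 2
Sum: 3 + 3 + 2 + 2 + 1 + 3 + 3 + 2 = 19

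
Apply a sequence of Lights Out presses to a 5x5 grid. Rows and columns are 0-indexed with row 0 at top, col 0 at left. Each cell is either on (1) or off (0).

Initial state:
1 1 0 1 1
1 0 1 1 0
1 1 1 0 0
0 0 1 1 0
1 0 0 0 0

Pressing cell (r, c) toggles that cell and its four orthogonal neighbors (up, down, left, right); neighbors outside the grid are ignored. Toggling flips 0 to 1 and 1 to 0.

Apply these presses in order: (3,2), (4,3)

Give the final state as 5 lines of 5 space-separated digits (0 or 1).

After press 1 at (3,2):
1 1 0 1 1
1 0 1 1 0
1 1 0 0 0
0 1 0 0 0
1 0 1 0 0

After press 2 at (4,3):
1 1 0 1 1
1 0 1 1 0
1 1 0 0 0
0 1 0 1 0
1 0 0 1 1

Answer: 1 1 0 1 1
1 0 1 1 0
1 1 0 0 0
0 1 0 1 0
1 0 0 1 1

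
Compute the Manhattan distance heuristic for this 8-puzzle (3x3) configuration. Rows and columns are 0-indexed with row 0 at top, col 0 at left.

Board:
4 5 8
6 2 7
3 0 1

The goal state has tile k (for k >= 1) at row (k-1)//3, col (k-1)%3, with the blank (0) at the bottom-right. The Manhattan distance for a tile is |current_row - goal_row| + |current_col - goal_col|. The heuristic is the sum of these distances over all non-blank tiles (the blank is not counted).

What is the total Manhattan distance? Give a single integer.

Answer: 19

Derivation:
Tile 4: at (0,0), goal (1,0), distance |0-1|+|0-0| = 1
Tile 5: at (0,1), goal (1,1), distance |0-1|+|1-1| = 1
Tile 8: at (0,2), goal (2,1), distance |0-2|+|2-1| = 3
Tile 6: at (1,0), goal (1,2), distance |1-1|+|0-2| = 2
Tile 2: at (1,1), goal (0,1), distance |1-0|+|1-1| = 1
Tile 7: at (1,2), goal (2,0), distance |1-2|+|2-0| = 3
Tile 3: at (2,0), goal (0,2), distance |2-0|+|0-2| = 4
Tile 1: at (2,2), goal (0,0), distance |2-0|+|2-0| = 4
Sum: 1 + 1 + 3 + 2 + 1 + 3 + 4 + 4 = 19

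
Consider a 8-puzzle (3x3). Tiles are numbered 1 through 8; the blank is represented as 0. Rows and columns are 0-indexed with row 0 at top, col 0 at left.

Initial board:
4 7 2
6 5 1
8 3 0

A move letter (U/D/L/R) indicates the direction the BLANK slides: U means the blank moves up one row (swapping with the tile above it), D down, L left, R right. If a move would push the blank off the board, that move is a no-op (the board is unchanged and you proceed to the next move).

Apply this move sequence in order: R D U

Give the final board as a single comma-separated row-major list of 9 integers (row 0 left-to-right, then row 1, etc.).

After move 1 (R):
4 7 2
6 5 1
8 3 0

After move 2 (D):
4 7 2
6 5 1
8 3 0

After move 3 (U):
4 7 2
6 5 0
8 3 1

Answer: 4, 7, 2, 6, 5, 0, 8, 3, 1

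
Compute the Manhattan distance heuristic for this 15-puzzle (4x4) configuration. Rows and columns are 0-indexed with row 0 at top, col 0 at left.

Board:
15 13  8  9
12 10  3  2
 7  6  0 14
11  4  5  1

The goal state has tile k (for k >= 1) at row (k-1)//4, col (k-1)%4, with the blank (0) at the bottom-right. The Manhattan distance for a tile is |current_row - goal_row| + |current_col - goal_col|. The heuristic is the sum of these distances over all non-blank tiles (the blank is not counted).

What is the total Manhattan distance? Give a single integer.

Answer: 50

Derivation:
Tile 15: at (0,0), goal (3,2), distance |0-3|+|0-2| = 5
Tile 13: at (0,1), goal (3,0), distance |0-3|+|1-0| = 4
Tile 8: at (0,2), goal (1,3), distance |0-1|+|2-3| = 2
Tile 9: at (0,3), goal (2,0), distance |0-2|+|3-0| = 5
Tile 12: at (1,0), goal (2,3), distance |1-2|+|0-3| = 4
Tile 10: at (1,1), goal (2,1), distance |1-2|+|1-1| = 1
Tile 3: at (1,2), goal (0,2), distance |1-0|+|2-2| = 1
Tile 2: at (1,3), goal (0,1), distance |1-0|+|3-1| = 3
Tile 7: at (2,0), goal (1,2), distance |2-1|+|0-2| = 3
Tile 6: at (2,1), goal (1,1), distance |2-1|+|1-1| = 1
Tile 14: at (2,3), goal (3,1), distance |2-3|+|3-1| = 3
Tile 11: at (3,0), goal (2,2), distance |3-2|+|0-2| = 3
Tile 4: at (3,1), goal (0,3), distance |3-0|+|1-3| = 5
Tile 5: at (3,2), goal (1,0), distance |3-1|+|2-0| = 4
Tile 1: at (3,3), goal (0,0), distance |3-0|+|3-0| = 6
Sum: 5 + 4 + 2 + 5 + 4 + 1 + 1 + 3 + 3 + 1 + 3 + 3 + 5 + 4 + 6 = 50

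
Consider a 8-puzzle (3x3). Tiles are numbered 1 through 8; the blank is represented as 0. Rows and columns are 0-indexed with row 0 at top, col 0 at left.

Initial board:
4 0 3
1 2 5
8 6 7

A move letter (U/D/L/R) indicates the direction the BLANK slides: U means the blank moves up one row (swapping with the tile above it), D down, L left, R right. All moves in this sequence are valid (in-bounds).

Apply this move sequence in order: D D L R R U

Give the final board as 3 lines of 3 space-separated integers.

Answer: 4 2 3
1 6 0
8 7 5

Derivation:
After move 1 (D):
4 2 3
1 0 5
8 6 7

After move 2 (D):
4 2 3
1 6 5
8 0 7

After move 3 (L):
4 2 3
1 6 5
0 8 7

After move 4 (R):
4 2 3
1 6 5
8 0 7

After move 5 (R):
4 2 3
1 6 5
8 7 0

After move 6 (U):
4 2 3
1 6 0
8 7 5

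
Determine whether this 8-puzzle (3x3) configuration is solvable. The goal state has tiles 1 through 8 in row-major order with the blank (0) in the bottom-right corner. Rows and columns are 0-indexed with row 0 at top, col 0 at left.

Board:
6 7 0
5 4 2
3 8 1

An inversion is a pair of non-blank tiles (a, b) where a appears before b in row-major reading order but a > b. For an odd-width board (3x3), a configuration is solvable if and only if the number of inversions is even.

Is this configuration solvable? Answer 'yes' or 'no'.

Answer: yes

Derivation:
Inversions (pairs i<j in row-major order where tile[i] > tile[j] > 0): 20
20 is even, so the puzzle is solvable.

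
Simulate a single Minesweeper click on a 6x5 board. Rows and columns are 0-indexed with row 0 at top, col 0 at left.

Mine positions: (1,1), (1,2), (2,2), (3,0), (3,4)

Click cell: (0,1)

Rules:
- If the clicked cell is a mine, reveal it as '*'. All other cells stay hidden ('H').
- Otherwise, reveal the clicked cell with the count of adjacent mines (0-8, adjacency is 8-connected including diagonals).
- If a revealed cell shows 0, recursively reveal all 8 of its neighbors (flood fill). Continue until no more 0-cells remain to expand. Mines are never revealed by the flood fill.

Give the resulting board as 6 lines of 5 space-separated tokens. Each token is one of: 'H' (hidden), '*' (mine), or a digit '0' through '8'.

H 2 H H H
H H H H H
H H H H H
H H H H H
H H H H H
H H H H H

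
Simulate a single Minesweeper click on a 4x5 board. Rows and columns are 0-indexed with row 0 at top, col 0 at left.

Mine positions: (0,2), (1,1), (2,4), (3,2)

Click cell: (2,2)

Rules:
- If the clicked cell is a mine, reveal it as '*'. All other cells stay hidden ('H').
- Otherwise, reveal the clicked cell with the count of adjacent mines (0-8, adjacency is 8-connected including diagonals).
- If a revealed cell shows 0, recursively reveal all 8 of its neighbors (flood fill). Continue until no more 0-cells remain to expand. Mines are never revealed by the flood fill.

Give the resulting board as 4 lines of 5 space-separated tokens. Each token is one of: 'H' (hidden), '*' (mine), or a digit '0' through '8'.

H H H H H
H H H H H
H H 2 H H
H H H H H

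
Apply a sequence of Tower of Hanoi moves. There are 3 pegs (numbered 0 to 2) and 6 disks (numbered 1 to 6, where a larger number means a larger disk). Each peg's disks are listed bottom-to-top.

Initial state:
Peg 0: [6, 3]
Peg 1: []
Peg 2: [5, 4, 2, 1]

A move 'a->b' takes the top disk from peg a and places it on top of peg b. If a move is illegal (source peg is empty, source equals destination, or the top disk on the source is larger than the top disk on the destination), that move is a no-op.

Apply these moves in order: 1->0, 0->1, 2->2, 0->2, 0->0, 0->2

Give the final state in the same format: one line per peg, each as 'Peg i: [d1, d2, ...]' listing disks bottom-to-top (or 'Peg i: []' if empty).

After move 1 (1->0):
Peg 0: [6, 3]
Peg 1: []
Peg 2: [5, 4, 2, 1]

After move 2 (0->1):
Peg 0: [6]
Peg 1: [3]
Peg 2: [5, 4, 2, 1]

After move 3 (2->2):
Peg 0: [6]
Peg 1: [3]
Peg 2: [5, 4, 2, 1]

After move 4 (0->2):
Peg 0: [6]
Peg 1: [3]
Peg 2: [5, 4, 2, 1]

After move 5 (0->0):
Peg 0: [6]
Peg 1: [3]
Peg 2: [5, 4, 2, 1]

After move 6 (0->2):
Peg 0: [6]
Peg 1: [3]
Peg 2: [5, 4, 2, 1]

Answer: Peg 0: [6]
Peg 1: [3]
Peg 2: [5, 4, 2, 1]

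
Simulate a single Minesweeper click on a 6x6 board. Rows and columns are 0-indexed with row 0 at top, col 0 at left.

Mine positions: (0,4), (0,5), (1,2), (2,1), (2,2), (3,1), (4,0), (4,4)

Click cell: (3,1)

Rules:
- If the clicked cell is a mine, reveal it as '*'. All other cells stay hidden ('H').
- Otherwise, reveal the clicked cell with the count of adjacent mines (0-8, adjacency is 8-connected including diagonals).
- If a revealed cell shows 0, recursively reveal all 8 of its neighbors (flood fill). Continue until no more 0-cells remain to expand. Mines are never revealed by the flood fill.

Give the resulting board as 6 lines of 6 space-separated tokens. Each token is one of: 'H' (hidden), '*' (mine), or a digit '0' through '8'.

H H H H H H
H H H H H H
H H H H H H
H * H H H H
H H H H H H
H H H H H H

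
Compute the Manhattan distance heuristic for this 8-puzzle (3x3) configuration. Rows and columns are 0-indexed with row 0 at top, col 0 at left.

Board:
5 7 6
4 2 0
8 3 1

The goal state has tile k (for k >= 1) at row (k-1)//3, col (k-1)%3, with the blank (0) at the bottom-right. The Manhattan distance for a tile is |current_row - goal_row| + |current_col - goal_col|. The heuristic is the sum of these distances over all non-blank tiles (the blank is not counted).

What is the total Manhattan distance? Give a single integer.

Tile 5: at (0,0), goal (1,1), distance |0-1|+|0-1| = 2
Tile 7: at (0,1), goal (2,0), distance |0-2|+|1-0| = 3
Tile 6: at (0,2), goal (1,2), distance |0-1|+|2-2| = 1
Tile 4: at (1,0), goal (1,0), distance |1-1|+|0-0| = 0
Tile 2: at (1,1), goal (0,1), distance |1-0|+|1-1| = 1
Tile 8: at (2,0), goal (2,1), distance |2-2|+|0-1| = 1
Tile 3: at (2,1), goal (0,2), distance |2-0|+|1-2| = 3
Tile 1: at (2,2), goal (0,0), distance |2-0|+|2-0| = 4
Sum: 2 + 3 + 1 + 0 + 1 + 1 + 3 + 4 = 15

Answer: 15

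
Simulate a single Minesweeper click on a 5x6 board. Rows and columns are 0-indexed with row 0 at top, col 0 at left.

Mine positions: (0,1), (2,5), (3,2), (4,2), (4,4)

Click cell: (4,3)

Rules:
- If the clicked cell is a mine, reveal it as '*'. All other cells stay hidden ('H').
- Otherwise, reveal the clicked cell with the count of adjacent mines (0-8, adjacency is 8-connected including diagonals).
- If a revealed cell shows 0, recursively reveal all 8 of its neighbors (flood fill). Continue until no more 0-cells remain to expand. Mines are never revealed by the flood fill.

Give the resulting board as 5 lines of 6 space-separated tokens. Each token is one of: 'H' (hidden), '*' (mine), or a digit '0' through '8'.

H H H H H H
H H H H H H
H H H H H H
H H H H H H
H H H 3 H H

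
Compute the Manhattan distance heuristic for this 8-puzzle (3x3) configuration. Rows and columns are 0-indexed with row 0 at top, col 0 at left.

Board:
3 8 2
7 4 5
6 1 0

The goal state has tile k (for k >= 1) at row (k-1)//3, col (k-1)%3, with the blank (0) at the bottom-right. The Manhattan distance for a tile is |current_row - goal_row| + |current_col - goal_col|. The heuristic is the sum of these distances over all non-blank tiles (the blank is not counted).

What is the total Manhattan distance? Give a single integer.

Tile 3: at (0,0), goal (0,2), distance |0-0|+|0-2| = 2
Tile 8: at (0,1), goal (2,1), distance |0-2|+|1-1| = 2
Tile 2: at (0,2), goal (0,1), distance |0-0|+|2-1| = 1
Tile 7: at (1,0), goal (2,0), distance |1-2|+|0-0| = 1
Tile 4: at (1,1), goal (1,0), distance |1-1|+|1-0| = 1
Tile 5: at (1,2), goal (1,1), distance |1-1|+|2-1| = 1
Tile 6: at (2,0), goal (1,2), distance |2-1|+|0-2| = 3
Tile 1: at (2,1), goal (0,0), distance |2-0|+|1-0| = 3
Sum: 2 + 2 + 1 + 1 + 1 + 1 + 3 + 3 = 14

Answer: 14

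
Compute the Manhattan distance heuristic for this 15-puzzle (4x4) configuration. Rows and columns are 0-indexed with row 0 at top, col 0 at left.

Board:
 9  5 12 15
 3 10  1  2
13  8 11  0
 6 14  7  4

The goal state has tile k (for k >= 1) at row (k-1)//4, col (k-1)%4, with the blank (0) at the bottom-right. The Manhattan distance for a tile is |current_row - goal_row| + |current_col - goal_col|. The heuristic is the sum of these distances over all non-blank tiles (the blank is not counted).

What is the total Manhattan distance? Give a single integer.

Tile 9: at (0,0), goal (2,0), distance |0-2|+|0-0| = 2
Tile 5: at (0,1), goal (1,0), distance |0-1|+|1-0| = 2
Tile 12: at (0,2), goal (2,3), distance |0-2|+|2-3| = 3
Tile 15: at (0,3), goal (3,2), distance |0-3|+|3-2| = 4
Tile 3: at (1,0), goal (0,2), distance |1-0|+|0-2| = 3
Tile 10: at (1,1), goal (2,1), distance |1-2|+|1-1| = 1
Tile 1: at (1,2), goal (0,0), distance |1-0|+|2-0| = 3
Tile 2: at (1,3), goal (0,1), distance |1-0|+|3-1| = 3
Tile 13: at (2,0), goal (3,0), distance |2-3|+|0-0| = 1
Tile 8: at (2,1), goal (1,3), distance |2-1|+|1-3| = 3
Tile 11: at (2,2), goal (2,2), distance |2-2|+|2-2| = 0
Tile 6: at (3,0), goal (1,1), distance |3-1|+|0-1| = 3
Tile 14: at (3,1), goal (3,1), distance |3-3|+|1-1| = 0
Tile 7: at (3,2), goal (1,2), distance |3-1|+|2-2| = 2
Tile 4: at (3,3), goal (0,3), distance |3-0|+|3-3| = 3
Sum: 2 + 2 + 3 + 4 + 3 + 1 + 3 + 3 + 1 + 3 + 0 + 3 + 0 + 2 + 3 = 33

Answer: 33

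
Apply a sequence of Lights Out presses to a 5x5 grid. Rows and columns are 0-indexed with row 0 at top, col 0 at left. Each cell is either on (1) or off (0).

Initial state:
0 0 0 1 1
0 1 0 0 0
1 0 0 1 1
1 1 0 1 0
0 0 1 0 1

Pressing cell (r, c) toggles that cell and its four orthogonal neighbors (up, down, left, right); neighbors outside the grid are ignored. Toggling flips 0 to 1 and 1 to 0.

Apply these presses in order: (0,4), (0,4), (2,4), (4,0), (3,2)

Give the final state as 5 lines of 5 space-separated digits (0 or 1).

After press 1 at (0,4):
0 0 0 0 0
0 1 0 0 1
1 0 0 1 1
1 1 0 1 0
0 0 1 0 1

After press 2 at (0,4):
0 0 0 1 1
0 1 0 0 0
1 0 0 1 1
1 1 0 1 0
0 0 1 0 1

After press 3 at (2,4):
0 0 0 1 1
0 1 0 0 1
1 0 0 0 0
1 1 0 1 1
0 0 1 0 1

After press 4 at (4,0):
0 0 0 1 1
0 1 0 0 1
1 0 0 0 0
0 1 0 1 1
1 1 1 0 1

After press 5 at (3,2):
0 0 0 1 1
0 1 0 0 1
1 0 1 0 0
0 0 1 0 1
1 1 0 0 1

Answer: 0 0 0 1 1
0 1 0 0 1
1 0 1 0 0
0 0 1 0 1
1 1 0 0 1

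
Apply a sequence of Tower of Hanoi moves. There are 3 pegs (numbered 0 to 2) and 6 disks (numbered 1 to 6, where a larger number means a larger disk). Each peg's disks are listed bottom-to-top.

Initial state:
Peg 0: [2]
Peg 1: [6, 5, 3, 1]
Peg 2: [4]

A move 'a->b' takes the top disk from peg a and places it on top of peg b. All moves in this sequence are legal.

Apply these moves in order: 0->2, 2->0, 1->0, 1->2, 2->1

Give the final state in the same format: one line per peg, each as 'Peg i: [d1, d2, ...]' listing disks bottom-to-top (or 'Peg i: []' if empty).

Answer: Peg 0: [2, 1]
Peg 1: [6, 5, 3]
Peg 2: [4]

Derivation:
After move 1 (0->2):
Peg 0: []
Peg 1: [6, 5, 3, 1]
Peg 2: [4, 2]

After move 2 (2->0):
Peg 0: [2]
Peg 1: [6, 5, 3, 1]
Peg 2: [4]

After move 3 (1->0):
Peg 0: [2, 1]
Peg 1: [6, 5, 3]
Peg 2: [4]

After move 4 (1->2):
Peg 0: [2, 1]
Peg 1: [6, 5]
Peg 2: [4, 3]

After move 5 (2->1):
Peg 0: [2, 1]
Peg 1: [6, 5, 3]
Peg 2: [4]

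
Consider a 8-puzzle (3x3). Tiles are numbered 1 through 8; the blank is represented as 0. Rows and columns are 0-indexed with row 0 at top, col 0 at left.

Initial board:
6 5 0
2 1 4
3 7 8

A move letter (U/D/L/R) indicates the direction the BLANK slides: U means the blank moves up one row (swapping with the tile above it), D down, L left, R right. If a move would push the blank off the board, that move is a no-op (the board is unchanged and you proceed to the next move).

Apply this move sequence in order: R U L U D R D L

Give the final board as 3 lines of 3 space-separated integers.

Answer: 6 1 5
2 4 8
3 0 7

Derivation:
After move 1 (R):
6 5 0
2 1 4
3 7 8

After move 2 (U):
6 5 0
2 1 4
3 7 8

After move 3 (L):
6 0 5
2 1 4
3 7 8

After move 4 (U):
6 0 5
2 1 4
3 7 8

After move 5 (D):
6 1 5
2 0 4
3 7 8

After move 6 (R):
6 1 5
2 4 0
3 7 8

After move 7 (D):
6 1 5
2 4 8
3 7 0

After move 8 (L):
6 1 5
2 4 8
3 0 7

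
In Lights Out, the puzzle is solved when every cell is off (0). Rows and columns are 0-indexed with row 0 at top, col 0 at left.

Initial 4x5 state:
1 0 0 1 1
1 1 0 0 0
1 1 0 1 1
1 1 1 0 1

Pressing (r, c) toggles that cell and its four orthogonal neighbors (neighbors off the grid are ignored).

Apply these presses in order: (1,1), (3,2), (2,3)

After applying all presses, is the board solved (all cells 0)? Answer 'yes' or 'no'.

Answer: no

Derivation:
After press 1 at (1,1):
1 1 0 1 1
0 0 1 0 0
1 0 0 1 1
1 1 1 0 1

After press 2 at (3,2):
1 1 0 1 1
0 0 1 0 0
1 0 1 1 1
1 0 0 1 1

After press 3 at (2,3):
1 1 0 1 1
0 0 1 1 0
1 0 0 0 0
1 0 0 0 1

Lights still on: 9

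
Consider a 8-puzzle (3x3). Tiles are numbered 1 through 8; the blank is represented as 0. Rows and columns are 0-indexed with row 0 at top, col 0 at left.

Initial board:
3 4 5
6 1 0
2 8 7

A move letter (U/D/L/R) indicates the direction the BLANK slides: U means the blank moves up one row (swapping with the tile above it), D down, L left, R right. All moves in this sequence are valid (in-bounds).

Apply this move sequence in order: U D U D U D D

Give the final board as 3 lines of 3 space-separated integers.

Answer: 3 4 5
6 1 7
2 8 0

Derivation:
After move 1 (U):
3 4 0
6 1 5
2 8 7

After move 2 (D):
3 4 5
6 1 0
2 8 7

After move 3 (U):
3 4 0
6 1 5
2 8 7

After move 4 (D):
3 4 5
6 1 0
2 8 7

After move 5 (U):
3 4 0
6 1 5
2 8 7

After move 6 (D):
3 4 5
6 1 0
2 8 7

After move 7 (D):
3 4 5
6 1 7
2 8 0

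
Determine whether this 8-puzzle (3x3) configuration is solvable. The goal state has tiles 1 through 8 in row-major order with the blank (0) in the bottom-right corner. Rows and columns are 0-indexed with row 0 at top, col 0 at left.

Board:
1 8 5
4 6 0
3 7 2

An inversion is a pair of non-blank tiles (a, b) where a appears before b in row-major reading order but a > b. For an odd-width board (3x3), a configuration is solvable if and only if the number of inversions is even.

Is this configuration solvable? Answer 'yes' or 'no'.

Answer: no

Derivation:
Inversions (pairs i<j in row-major order where tile[i] > tile[j] > 0): 15
15 is odd, so the puzzle is not solvable.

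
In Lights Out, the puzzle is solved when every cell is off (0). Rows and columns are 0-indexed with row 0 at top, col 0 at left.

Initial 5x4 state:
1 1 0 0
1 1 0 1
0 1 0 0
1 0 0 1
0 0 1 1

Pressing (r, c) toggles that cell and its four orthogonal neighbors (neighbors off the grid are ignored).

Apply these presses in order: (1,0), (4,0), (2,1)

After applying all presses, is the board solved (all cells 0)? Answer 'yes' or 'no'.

After press 1 at (1,0):
0 1 0 0
0 0 0 1
1 1 0 0
1 0 0 1
0 0 1 1

After press 2 at (4,0):
0 1 0 0
0 0 0 1
1 1 0 0
0 0 0 1
1 1 1 1

After press 3 at (2,1):
0 1 0 0
0 1 0 1
0 0 1 0
0 1 0 1
1 1 1 1

Lights still on: 10

Answer: no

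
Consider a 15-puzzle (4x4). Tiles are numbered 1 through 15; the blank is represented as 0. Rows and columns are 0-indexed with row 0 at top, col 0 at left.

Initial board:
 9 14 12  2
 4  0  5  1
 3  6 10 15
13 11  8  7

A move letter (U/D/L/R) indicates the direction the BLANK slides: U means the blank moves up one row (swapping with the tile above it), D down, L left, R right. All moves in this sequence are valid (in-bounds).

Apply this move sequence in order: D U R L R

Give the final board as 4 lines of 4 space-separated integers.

After move 1 (D):
 9 14 12  2
 4  6  5  1
 3  0 10 15
13 11  8  7

After move 2 (U):
 9 14 12  2
 4  0  5  1
 3  6 10 15
13 11  8  7

After move 3 (R):
 9 14 12  2
 4  5  0  1
 3  6 10 15
13 11  8  7

After move 4 (L):
 9 14 12  2
 4  0  5  1
 3  6 10 15
13 11  8  7

After move 5 (R):
 9 14 12  2
 4  5  0  1
 3  6 10 15
13 11  8  7

Answer:  9 14 12  2
 4  5  0  1
 3  6 10 15
13 11  8  7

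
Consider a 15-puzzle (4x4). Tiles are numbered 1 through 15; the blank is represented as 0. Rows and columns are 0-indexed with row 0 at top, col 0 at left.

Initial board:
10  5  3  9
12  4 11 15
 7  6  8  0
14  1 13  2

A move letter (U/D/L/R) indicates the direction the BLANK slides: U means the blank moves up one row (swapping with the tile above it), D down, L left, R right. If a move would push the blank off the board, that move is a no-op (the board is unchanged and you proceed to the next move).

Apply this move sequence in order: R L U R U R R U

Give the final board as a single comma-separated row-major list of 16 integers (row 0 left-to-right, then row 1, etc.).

Answer: 10, 5, 3, 0, 12, 4, 15, 9, 7, 6, 11, 8, 14, 1, 13, 2

Derivation:
After move 1 (R):
10  5  3  9
12  4 11 15
 7  6  8  0
14  1 13  2

After move 2 (L):
10  5  3  9
12  4 11 15
 7  6  0  8
14  1 13  2

After move 3 (U):
10  5  3  9
12  4  0 15
 7  6 11  8
14  1 13  2

After move 4 (R):
10  5  3  9
12  4 15  0
 7  6 11  8
14  1 13  2

After move 5 (U):
10  5  3  0
12  4 15  9
 7  6 11  8
14  1 13  2

After move 6 (R):
10  5  3  0
12  4 15  9
 7  6 11  8
14  1 13  2

After move 7 (R):
10  5  3  0
12  4 15  9
 7  6 11  8
14  1 13  2

After move 8 (U):
10  5  3  0
12  4 15  9
 7  6 11  8
14  1 13  2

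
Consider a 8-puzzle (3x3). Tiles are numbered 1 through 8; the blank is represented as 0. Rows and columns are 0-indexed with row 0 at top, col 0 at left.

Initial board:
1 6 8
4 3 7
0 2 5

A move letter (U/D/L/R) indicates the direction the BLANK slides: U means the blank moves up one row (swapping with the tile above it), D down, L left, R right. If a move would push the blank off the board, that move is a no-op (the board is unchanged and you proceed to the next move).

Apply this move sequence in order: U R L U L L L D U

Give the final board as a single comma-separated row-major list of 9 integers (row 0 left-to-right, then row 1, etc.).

After move 1 (U):
1 6 8
0 3 7
4 2 5

After move 2 (R):
1 6 8
3 0 7
4 2 5

After move 3 (L):
1 6 8
0 3 7
4 2 5

After move 4 (U):
0 6 8
1 3 7
4 2 5

After move 5 (L):
0 6 8
1 3 7
4 2 5

After move 6 (L):
0 6 8
1 3 7
4 2 5

After move 7 (L):
0 6 8
1 3 7
4 2 5

After move 8 (D):
1 6 8
0 3 7
4 2 5

After move 9 (U):
0 6 8
1 3 7
4 2 5

Answer: 0, 6, 8, 1, 3, 7, 4, 2, 5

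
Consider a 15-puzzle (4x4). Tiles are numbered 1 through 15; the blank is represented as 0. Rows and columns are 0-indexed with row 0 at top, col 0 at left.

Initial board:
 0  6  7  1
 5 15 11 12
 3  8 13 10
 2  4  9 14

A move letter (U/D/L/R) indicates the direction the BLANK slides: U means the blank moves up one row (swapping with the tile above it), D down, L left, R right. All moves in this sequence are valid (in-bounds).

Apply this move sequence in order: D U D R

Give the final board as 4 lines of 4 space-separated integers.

Answer:  5  6  7  1
15  0 11 12
 3  8 13 10
 2  4  9 14

Derivation:
After move 1 (D):
 5  6  7  1
 0 15 11 12
 3  8 13 10
 2  4  9 14

After move 2 (U):
 0  6  7  1
 5 15 11 12
 3  8 13 10
 2  4  9 14

After move 3 (D):
 5  6  7  1
 0 15 11 12
 3  8 13 10
 2  4  9 14

After move 4 (R):
 5  6  7  1
15  0 11 12
 3  8 13 10
 2  4  9 14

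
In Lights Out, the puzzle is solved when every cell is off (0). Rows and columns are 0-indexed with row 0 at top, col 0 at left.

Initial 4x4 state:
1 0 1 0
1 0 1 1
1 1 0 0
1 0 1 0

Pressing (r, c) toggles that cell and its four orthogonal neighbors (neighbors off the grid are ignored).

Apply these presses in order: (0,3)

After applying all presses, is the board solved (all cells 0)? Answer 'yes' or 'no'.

Answer: no

Derivation:
After press 1 at (0,3):
1 0 0 1
1 0 1 0
1 1 0 0
1 0 1 0

Lights still on: 8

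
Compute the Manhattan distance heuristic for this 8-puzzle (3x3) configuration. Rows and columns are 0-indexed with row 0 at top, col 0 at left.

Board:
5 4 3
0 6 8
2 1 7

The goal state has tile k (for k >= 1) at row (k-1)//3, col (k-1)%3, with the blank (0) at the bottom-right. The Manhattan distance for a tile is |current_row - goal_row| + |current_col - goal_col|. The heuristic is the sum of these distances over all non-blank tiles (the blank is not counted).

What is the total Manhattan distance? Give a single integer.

Tile 5: (0,0)->(1,1) = 2
Tile 4: (0,1)->(1,0) = 2
Tile 3: (0,2)->(0,2) = 0
Tile 6: (1,1)->(1,2) = 1
Tile 8: (1,2)->(2,1) = 2
Tile 2: (2,0)->(0,1) = 3
Tile 1: (2,1)->(0,0) = 3
Tile 7: (2,2)->(2,0) = 2
Sum: 2 + 2 + 0 + 1 + 2 + 3 + 3 + 2 = 15

Answer: 15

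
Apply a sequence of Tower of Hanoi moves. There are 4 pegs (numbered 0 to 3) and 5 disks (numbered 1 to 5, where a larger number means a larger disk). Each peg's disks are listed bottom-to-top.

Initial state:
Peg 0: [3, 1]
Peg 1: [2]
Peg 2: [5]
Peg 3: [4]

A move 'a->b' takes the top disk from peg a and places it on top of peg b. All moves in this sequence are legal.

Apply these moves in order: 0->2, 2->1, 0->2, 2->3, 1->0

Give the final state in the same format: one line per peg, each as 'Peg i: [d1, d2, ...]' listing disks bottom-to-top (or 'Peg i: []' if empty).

After move 1 (0->2):
Peg 0: [3]
Peg 1: [2]
Peg 2: [5, 1]
Peg 3: [4]

After move 2 (2->1):
Peg 0: [3]
Peg 1: [2, 1]
Peg 2: [5]
Peg 3: [4]

After move 3 (0->2):
Peg 0: []
Peg 1: [2, 1]
Peg 2: [5, 3]
Peg 3: [4]

After move 4 (2->3):
Peg 0: []
Peg 1: [2, 1]
Peg 2: [5]
Peg 3: [4, 3]

After move 5 (1->0):
Peg 0: [1]
Peg 1: [2]
Peg 2: [5]
Peg 3: [4, 3]

Answer: Peg 0: [1]
Peg 1: [2]
Peg 2: [5]
Peg 3: [4, 3]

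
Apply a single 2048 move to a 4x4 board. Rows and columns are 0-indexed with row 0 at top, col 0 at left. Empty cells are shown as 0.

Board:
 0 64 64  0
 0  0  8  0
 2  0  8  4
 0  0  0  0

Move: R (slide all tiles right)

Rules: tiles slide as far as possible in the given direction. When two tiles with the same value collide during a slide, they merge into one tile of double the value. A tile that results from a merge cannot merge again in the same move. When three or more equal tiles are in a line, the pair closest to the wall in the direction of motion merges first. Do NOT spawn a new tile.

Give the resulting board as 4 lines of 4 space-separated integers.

Answer:   0   0   0 128
  0   0   0   8
  0   2   8   4
  0   0   0   0

Derivation:
Slide right:
row 0: [0, 64, 64, 0] -> [0, 0, 0, 128]
row 1: [0, 0, 8, 0] -> [0, 0, 0, 8]
row 2: [2, 0, 8, 4] -> [0, 2, 8, 4]
row 3: [0, 0, 0, 0] -> [0, 0, 0, 0]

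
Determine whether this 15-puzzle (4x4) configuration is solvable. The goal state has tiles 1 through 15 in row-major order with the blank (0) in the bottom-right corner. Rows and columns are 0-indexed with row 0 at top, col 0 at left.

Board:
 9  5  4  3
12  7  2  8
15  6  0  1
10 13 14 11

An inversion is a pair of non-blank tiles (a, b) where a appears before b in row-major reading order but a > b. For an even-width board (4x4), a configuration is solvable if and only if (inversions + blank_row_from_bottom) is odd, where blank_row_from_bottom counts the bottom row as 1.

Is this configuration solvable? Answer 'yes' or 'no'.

Answer: yes

Derivation:
Inversions: 39
Blank is in row 2 (0-indexed from top), which is row 2 counting from the bottom (bottom = 1).
39 + 2 = 41, which is odd, so the puzzle is solvable.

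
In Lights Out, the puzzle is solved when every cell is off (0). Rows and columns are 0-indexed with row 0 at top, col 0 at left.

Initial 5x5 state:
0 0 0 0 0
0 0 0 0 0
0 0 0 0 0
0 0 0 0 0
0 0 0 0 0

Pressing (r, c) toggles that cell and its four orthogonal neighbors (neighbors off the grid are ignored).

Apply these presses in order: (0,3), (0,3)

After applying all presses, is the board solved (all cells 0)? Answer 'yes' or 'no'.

Answer: yes

Derivation:
After press 1 at (0,3):
0 0 1 1 1
0 0 0 1 0
0 0 0 0 0
0 0 0 0 0
0 0 0 0 0

After press 2 at (0,3):
0 0 0 0 0
0 0 0 0 0
0 0 0 0 0
0 0 0 0 0
0 0 0 0 0

Lights still on: 0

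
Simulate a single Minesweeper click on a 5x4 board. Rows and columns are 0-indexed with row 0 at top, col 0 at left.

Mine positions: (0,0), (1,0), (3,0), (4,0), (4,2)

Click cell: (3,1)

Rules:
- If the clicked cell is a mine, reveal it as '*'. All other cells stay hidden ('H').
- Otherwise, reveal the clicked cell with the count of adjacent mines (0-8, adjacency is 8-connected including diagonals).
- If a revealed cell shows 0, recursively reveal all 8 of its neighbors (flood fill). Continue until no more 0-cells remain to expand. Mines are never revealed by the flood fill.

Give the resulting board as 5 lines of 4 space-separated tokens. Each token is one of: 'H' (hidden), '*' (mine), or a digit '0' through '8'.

H H H H
H H H H
H H H H
H 3 H H
H H H H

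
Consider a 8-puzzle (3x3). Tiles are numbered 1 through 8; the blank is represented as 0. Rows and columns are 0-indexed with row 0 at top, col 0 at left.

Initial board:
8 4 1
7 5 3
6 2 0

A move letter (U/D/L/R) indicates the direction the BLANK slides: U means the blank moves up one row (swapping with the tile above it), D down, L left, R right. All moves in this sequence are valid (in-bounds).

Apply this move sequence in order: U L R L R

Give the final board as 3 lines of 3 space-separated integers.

Answer: 8 4 1
7 5 0
6 2 3

Derivation:
After move 1 (U):
8 4 1
7 5 0
6 2 3

After move 2 (L):
8 4 1
7 0 5
6 2 3

After move 3 (R):
8 4 1
7 5 0
6 2 3

After move 4 (L):
8 4 1
7 0 5
6 2 3

After move 5 (R):
8 4 1
7 5 0
6 2 3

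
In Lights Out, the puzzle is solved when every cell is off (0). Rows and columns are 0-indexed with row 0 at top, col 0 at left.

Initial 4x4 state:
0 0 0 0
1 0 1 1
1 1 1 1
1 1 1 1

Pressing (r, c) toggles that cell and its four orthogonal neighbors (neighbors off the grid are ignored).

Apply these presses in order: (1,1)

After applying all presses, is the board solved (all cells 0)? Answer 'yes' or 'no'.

Answer: no

Derivation:
After press 1 at (1,1):
0 1 0 0
0 1 0 1
1 0 1 1
1 1 1 1

Lights still on: 10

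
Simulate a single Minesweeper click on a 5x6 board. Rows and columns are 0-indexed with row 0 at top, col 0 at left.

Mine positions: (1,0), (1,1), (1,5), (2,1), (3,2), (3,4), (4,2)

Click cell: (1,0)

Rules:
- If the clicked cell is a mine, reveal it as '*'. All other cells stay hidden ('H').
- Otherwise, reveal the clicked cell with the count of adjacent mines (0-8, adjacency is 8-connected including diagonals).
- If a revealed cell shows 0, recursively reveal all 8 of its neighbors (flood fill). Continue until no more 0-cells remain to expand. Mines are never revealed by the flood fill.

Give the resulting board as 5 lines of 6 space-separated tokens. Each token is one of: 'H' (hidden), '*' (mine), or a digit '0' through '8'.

H H H H H H
* H H H H H
H H H H H H
H H H H H H
H H H H H H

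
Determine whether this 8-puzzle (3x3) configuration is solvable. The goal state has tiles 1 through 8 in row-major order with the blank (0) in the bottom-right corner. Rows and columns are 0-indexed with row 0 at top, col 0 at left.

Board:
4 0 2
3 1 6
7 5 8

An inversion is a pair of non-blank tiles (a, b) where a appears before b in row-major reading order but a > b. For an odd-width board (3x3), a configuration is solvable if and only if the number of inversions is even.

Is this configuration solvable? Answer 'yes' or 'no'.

Inversions (pairs i<j in row-major order where tile[i] > tile[j] > 0): 7
7 is odd, so the puzzle is not solvable.

Answer: no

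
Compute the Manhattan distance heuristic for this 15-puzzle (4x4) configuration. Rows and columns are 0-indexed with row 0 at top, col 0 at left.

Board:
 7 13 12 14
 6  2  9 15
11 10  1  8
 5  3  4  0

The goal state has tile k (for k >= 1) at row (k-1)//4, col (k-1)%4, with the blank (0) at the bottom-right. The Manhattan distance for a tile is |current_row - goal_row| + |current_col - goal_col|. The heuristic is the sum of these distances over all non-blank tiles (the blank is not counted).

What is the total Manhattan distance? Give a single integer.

Tile 7: at (0,0), goal (1,2), distance |0-1|+|0-2| = 3
Tile 13: at (0,1), goal (3,0), distance |0-3|+|1-0| = 4
Tile 12: at (0,2), goal (2,3), distance |0-2|+|2-3| = 3
Tile 14: at (0,3), goal (3,1), distance |0-3|+|3-1| = 5
Tile 6: at (1,0), goal (1,1), distance |1-1|+|0-1| = 1
Tile 2: at (1,1), goal (0,1), distance |1-0|+|1-1| = 1
Tile 9: at (1,2), goal (2,0), distance |1-2|+|2-0| = 3
Tile 15: at (1,3), goal (3,2), distance |1-3|+|3-2| = 3
Tile 11: at (2,0), goal (2,2), distance |2-2|+|0-2| = 2
Tile 10: at (2,1), goal (2,1), distance |2-2|+|1-1| = 0
Tile 1: at (2,2), goal (0,0), distance |2-0|+|2-0| = 4
Tile 8: at (2,3), goal (1,3), distance |2-1|+|3-3| = 1
Tile 5: at (3,0), goal (1,0), distance |3-1|+|0-0| = 2
Tile 3: at (3,1), goal (0,2), distance |3-0|+|1-2| = 4
Tile 4: at (3,2), goal (0,3), distance |3-0|+|2-3| = 4
Sum: 3 + 4 + 3 + 5 + 1 + 1 + 3 + 3 + 2 + 0 + 4 + 1 + 2 + 4 + 4 = 40

Answer: 40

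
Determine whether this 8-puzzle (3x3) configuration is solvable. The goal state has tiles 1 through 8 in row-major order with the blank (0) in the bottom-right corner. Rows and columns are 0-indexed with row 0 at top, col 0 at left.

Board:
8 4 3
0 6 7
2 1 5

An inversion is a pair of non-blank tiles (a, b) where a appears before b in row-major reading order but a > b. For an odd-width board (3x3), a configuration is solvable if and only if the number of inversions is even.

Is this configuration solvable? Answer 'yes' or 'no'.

Answer: no

Derivation:
Inversions (pairs i<j in row-major order where tile[i] > tile[j] > 0): 19
19 is odd, so the puzzle is not solvable.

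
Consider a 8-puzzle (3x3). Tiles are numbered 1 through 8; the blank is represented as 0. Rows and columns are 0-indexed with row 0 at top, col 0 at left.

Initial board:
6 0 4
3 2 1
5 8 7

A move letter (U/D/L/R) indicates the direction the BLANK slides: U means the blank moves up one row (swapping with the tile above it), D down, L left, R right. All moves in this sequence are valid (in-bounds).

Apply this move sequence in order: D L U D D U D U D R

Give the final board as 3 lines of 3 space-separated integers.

Answer: 6 2 4
5 3 1
8 0 7

Derivation:
After move 1 (D):
6 2 4
3 0 1
5 8 7

After move 2 (L):
6 2 4
0 3 1
5 8 7

After move 3 (U):
0 2 4
6 3 1
5 8 7

After move 4 (D):
6 2 4
0 3 1
5 8 7

After move 5 (D):
6 2 4
5 3 1
0 8 7

After move 6 (U):
6 2 4
0 3 1
5 8 7

After move 7 (D):
6 2 4
5 3 1
0 8 7

After move 8 (U):
6 2 4
0 3 1
5 8 7

After move 9 (D):
6 2 4
5 3 1
0 8 7

After move 10 (R):
6 2 4
5 3 1
8 0 7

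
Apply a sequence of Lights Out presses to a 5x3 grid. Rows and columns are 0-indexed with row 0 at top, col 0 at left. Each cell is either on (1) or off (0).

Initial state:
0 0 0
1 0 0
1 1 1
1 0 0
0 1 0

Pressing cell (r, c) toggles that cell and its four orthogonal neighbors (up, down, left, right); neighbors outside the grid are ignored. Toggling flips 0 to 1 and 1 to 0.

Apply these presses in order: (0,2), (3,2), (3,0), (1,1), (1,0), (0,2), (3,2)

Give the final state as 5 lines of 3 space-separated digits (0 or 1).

After press 1 at (0,2):
0 1 1
1 0 1
1 1 1
1 0 0
0 1 0

After press 2 at (3,2):
0 1 1
1 0 1
1 1 0
1 1 1
0 1 1

After press 3 at (3,0):
0 1 1
1 0 1
0 1 0
0 0 1
1 1 1

After press 4 at (1,1):
0 0 1
0 1 0
0 0 0
0 0 1
1 1 1

After press 5 at (1,0):
1 0 1
1 0 0
1 0 0
0 0 1
1 1 1

After press 6 at (0,2):
1 1 0
1 0 1
1 0 0
0 0 1
1 1 1

After press 7 at (3,2):
1 1 0
1 0 1
1 0 1
0 1 0
1 1 0

Answer: 1 1 0
1 0 1
1 0 1
0 1 0
1 1 0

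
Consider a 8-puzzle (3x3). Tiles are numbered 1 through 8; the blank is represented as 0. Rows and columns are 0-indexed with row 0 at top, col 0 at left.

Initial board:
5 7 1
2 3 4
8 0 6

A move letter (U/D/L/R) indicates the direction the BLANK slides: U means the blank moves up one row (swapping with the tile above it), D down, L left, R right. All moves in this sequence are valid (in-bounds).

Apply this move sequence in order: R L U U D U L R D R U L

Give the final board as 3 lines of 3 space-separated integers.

After move 1 (R):
5 7 1
2 3 4
8 6 0

After move 2 (L):
5 7 1
2 3 4
8 0 6

After move 3 (U):
5 7 1
2 0 4
8 3 6

After move 4 (U):
5 0 1
2 7 4
8 3 6

After move 5 (D):
5 7 1
2 0 4
8 3 6

After move 6 (U):
5 0 1
2 7 4
8 3 6

After move 7 (L):
0 5 1
2 7 4
8 3 6

After move 8 (R):
5 0 1
2 7 4
8 3 6

After move 9 (D):
5 7 1
2 0 4
8 3 6

After move 10 (R):
5 7 1
2 4 0
8 3 6

After move 11 (U):
5 7 0
2 4 1
8 3 6

After move 12 (L):
5 0 7
2 4 1
8 3 6

Answer: 5 0 7
2 4 1
8 3 6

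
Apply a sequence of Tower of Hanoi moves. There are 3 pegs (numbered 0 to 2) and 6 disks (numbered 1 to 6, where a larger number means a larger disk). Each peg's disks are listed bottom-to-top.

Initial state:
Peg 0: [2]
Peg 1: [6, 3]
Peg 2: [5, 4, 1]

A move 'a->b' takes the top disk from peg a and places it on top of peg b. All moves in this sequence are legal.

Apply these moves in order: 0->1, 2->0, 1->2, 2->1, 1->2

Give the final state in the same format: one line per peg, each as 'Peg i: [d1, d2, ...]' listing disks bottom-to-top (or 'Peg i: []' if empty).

After move 1 (0->1):
Peg 0: []
Peg 1: [6, 3, 2]
Peg 2: [5, 4, 1]

After move 2 (2->0):
Peg 0: [1]
Peg 1: [6, 3, 2]
Peg 2: [5, 4]

After move 3 (1->2):
Peg 0: [1]
Peg 1: [6, 3]
Peg 2: [5, 4, 2]

After move 4 (2->1):
Peg 0: [1]
Peg 1: [6, 3, 2]
Peg 2: [5, 4]

After move 5 (1->2):
Peg 0: [1]
Peg 1: [6, 3]
Peg 2: [5, 4, 2]

Answer: Peg 0: [1]
Peg 1: [6, 3]
Peg 2: [5, 4, 2]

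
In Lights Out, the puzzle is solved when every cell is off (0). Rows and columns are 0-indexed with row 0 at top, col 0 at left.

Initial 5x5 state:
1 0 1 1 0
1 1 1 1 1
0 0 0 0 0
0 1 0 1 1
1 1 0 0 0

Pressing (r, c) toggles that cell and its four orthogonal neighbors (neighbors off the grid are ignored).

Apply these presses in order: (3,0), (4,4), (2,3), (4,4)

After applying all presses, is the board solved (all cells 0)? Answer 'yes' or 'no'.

Answer: no

Derivation:
After press 1 at (3,0):
1 0 1 1 0
1 1 1 1 1
1 0 0 0 0
1 0 0 1 1
0 1 0 0 0

After press 2 at (4,4):
1 0 1 1 0
1 1 1 1 1
1 0 0 0 0
1 0 0 1 0
0 1 0 1 1

After press 3 at (2,3):
1 0 1 1 0
1 1 1 0 1
1 0 1 1 1
1 0 0 0 0
0 1 0 1 1

After press 4 at (4,4):
1 0 1 1 0
1 1 1 0 1
1 0 1 1 1
1 0 0 0 1
0 1 0 0 0

Lights still on: 14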